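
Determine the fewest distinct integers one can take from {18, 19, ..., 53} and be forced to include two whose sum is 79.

23

Group the elements by complementary pair {x, 79−x}: {26,53}, {27,52}, {28,51}, …, giving 14 two-element pairs and 8 integers whose partner 79−x falls outside [18,53].
By the pigeonhole principle, treating each of those 22 groups as a pigeonhole, one can pick one integer per group — 22 integers — with no two summing to 79.
The 23rd integer lands in an occupied pair, forcing a sum of 79.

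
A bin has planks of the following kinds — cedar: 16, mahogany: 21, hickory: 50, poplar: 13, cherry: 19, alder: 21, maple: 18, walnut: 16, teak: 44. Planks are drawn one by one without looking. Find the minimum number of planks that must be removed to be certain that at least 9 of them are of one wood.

Pigeonhole: the 9 woods are the holes; the planks drawn are the pigeons.
To avoid 9 of any one wood, the worst case takes at most 8 of each wood.
That gives 8 + 8 + 8 + 8 + 8 + 8 + 8 + 8 + 8 = 72 planks with no wood reaching 9.
The next plank forces some wood to 9, so 72 + 1 = 73.

73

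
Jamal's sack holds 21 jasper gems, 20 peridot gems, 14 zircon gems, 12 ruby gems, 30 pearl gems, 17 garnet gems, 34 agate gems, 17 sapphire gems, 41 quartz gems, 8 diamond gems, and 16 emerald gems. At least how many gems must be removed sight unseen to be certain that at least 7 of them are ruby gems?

225

In the worst case for collecting ruby gems, every non-ruby gem comes out first.
There are 21 + 20 + 14 + 30 + 17 + 34 + 17 + 41 + 8 + 16 = 218 non-ruby gems altogether.
After those, each further gem must be ruby, so 218 + 7 = 225 draws guarantee 7 ruby gems.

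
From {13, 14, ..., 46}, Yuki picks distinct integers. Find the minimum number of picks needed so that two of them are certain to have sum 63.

20

Group the elements by complementary pair {x, 63−x}: {17,46}, {18,45}, {19,44}, …, giving 15 two-element pairs and 4 integers whose partner 63−x falls outside [13,46].
By the pigeonhole principle, treating each of those 19 groups as a pigeonhole, one can pick one integer per group — 19 integers — with no two summing to 63.
The 20th integer lands in an occupied pair, forcing a sum of 63.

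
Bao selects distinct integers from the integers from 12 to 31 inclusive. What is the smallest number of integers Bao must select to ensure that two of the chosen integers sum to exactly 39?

13

A set avoiding the sum 39 can contain at most one of each pair {x, 39−x}, plus the 4 elements whose complement lies outside the range.
The integers 20, …, 31 (12 of them) are such a set: any two sum to at least 20+21 = 41 > 39.
By the pigeonhole principle, any 13th integer completes one of the 8 pairs, so 13 choices force a sum of 39.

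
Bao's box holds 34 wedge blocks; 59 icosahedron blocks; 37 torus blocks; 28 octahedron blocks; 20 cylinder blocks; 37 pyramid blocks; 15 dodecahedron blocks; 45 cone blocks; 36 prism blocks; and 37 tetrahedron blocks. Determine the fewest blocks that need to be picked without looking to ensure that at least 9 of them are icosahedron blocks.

In the worst case for collecting icosahedron blocks, every non-icosahedron block comes out first.
There are 34 + 37 + 28 + 20 + 37 + 15 + 45 + 36 + 37 = 289 non-icosahedron blocks altogether.
After those, each further block must be icosahedron, so 289 + 9 = 298 draws guarantee 9 icosahedron blocks.

298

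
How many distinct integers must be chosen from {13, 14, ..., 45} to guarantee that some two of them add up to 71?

Group the elements by complementary pair {x, 71−x}: {26,45}, {27,44}, {28,43}, …, giving 10 two-element pairs and 13 integers whose partner 71−x falls outside [13,45].
Treating each of those 23 groups as a pigeonhole, one can pick one integer per group — 23 integers — with no two summing to 71.
The 24th integer lands in an occupied pair, forcing a sum of 71.

24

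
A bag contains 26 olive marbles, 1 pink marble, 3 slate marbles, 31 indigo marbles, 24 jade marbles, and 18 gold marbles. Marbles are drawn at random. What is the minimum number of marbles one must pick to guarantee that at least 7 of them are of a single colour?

Put each drawn marble into a box by colour. The largest draw with every box below 7 takes min(count, 6) from each colour; colours with fewer than 6 contribute all they have.
Σ min(cᵢ, 6) = 6 + 1 + 3 + 6 + 6 + 6 = 28.
Draw number 28 + 1 = 29 must push one box to 7.

29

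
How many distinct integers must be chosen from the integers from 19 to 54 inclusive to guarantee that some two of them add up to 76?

21

Group the elements by complementary pair {x, 76−x}: {22,54}, {23,53}, {24,52}, …, giving 16 two-element pairs, the single value 38 (it cannot pair with itself since the integers are distinct), and 3 integers whose partner 76−x falls outside [19,54].
By pigeonhole, treating each of those 20 groups as a pigeonhole, one can pick one integer per group — 20 integers — with no two summing to 76.
The 21st integer lands in an occupied pair, forcing a sum of 76.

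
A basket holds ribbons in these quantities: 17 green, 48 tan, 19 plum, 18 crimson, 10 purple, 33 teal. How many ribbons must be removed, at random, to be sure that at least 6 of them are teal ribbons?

118

In the worst case for collecting teal ribbons, every non-teal ribbon comes out first.
There are 17 + 48 + 19 + 18 + 10 = 112 non-teal ribbons altogether.
After those, each further ribbon must be teal, so 112 + 6 = 118 draws guarantee 6 teal ribbons.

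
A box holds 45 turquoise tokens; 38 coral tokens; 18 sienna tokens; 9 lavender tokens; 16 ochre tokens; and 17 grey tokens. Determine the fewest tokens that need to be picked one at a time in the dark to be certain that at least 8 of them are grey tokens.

134

In the worst case for collecting grey tokens, every non-grey token comes out first.
There are 45 + 38 + 18 + 9 + 16 = 126 non-grey tokens altogether.
After those, each further token must be grey, so 126 + 8 = 134 draws guarantee 8 grey tokens.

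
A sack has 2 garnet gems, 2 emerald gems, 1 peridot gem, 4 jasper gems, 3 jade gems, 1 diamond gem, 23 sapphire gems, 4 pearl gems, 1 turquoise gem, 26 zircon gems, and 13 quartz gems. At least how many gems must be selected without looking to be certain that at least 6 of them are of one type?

34

Pigeonhole: put each drawn gem into a box by type. The largest draw with every box below 6 takes min(count, 5) from each type; types with fewer than 5 contribute all they have.
Σ min(cᵢ, 5) = 2 + 2 + 1 + 4 + 3 + 1 + 5 + 4 + 1 + 5 + 5 = 33.
Draw number 33 + 1 = 34 must push one box to 6.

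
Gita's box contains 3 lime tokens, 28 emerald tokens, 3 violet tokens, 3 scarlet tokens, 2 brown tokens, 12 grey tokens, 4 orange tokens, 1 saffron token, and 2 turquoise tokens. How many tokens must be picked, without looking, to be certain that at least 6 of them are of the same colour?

By the pigeonhole principle, put each drawn token into a box by colour. The largest draw with every box below 6 takes min(count, 5) from each colour; colours with fewer than 5 contribute all they have.
Σ min(cᵢ, 5) = 3 + 5 + 3 + 3 + 2 + 5 + 4 + 1 + 2 = 28.
Draw number 28 + 1 = 29 must push one box to 6.

29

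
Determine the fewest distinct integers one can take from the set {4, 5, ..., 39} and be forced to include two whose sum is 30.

Two chosen integers sum to 30 exactly when both halves of some pair {x, 30−x} with 4 ≤ x ≤ 30−x ≤ 26 are chosen — 11 such pairs.
The remaining 14 elements (those with no distinct partner in range) can never complete a 30-sum, so the worst case takes all of them and one from each pair: 14 + 11 = 25.
By pigeonhole, the 26th integer has to be the second member of some pair, so 25 + 1 = 26.

26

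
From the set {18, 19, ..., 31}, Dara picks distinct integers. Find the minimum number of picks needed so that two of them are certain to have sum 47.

9

Group the elements by complementary pair {x, 47−x}: {18,29}, {19,28}, {20,27}, …, giving 6 two-element pairs and 2 integers whose partner 47−x falls outside [18,31].
Treating each of those 8 groups as a pigeonhole, one can pick one integer per group — 8 integers — with no two summing to 47.
The 9th integer lands in an occupied pair, forcing a sum of 47.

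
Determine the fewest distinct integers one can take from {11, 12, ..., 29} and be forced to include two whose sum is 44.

Group the elements by complementary pair {x, 44−x}: {15,29}, {16,28}, {17,27}, …, giving 7 two-element pairs, the single value 22 (it cannot pair with itself since the integers are distinct), and 4 integers whose partner 44−x falls outside [11,29].
Treating each of those 12 groups as a pigeonhole, one can pick one integer per group — 12 integers — with no two summing to 44.
The 13th integer lands in an occupied pair, forcing a sum of 44.

13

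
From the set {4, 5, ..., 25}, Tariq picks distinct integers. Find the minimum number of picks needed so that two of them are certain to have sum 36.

16

Two chosen integers sum to 36 exactly when both halves of some pair {x, 36−x} with 11 ≤ x ≤ 36−x ≤ 25 are chosen — 7 such pairs.
The remaining 8 elements (those with no distinct partner in range) can never complete a 36-sum, so the worst case takes all of them and one from each pair: 8 + 7 = 15.
The 16th integer has to be the second member of some pair, so 15 + 1 = 16.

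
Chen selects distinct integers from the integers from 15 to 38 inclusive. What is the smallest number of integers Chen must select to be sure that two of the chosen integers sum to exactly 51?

Group the elements by complementary pair {x, 51−x}: {15,36}, {16,35}, {17,34}, …, giving 11 two-element pairs and 2 integers whose partner 51−x falls outside [15,38].
Pigeonhole: treating each of those 13 groups as a pigeonhole, one can pick one integer per group — 13 integers — with no two summing to 51.
The 14th integer lands in an occupied pair, forcing a sum of 51.

14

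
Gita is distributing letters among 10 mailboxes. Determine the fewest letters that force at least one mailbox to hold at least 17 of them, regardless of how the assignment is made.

With 160 letters one could put exactly 16 in each of the 10 mailboxes, and no mailbox would reach 17.
By the pigeonhole principle, one more letter must land in a mailbox that already has 16, giving it 17.
So 10 × 16 + 1 = 161 letters are required.

161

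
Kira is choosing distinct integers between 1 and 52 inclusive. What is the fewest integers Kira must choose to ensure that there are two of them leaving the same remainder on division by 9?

10

Pigeonhole: the 9 residue classes mod 9 are the pigeonholes.
With 9 integers one could put 1 in each residue class and have no class reach 2.
The 10th integer pushes some class to 2, so 9·1 + 1 = 10.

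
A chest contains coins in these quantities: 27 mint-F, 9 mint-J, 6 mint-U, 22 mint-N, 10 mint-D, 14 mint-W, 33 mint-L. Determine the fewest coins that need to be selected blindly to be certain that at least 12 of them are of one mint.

70

By pigeonhole, the 7 mints are the holes; the coins drawn are the pigeons.
To avoid 12 of any one mint, the worst case takes at most 11 of each mint, or every coin of a mint that has fewer than 11.
That gives 11 + 9 + 6 + 11 + 10 + 11 + 11 = 69 coins with no mint reaching 12.
The next coin forces some mint to 12, so 69 + 1 = 70.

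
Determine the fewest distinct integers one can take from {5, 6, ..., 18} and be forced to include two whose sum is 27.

Two chosen integers sum to 27 exactly when both halves of some pair {x, 27−x} with 9 ≤ x ≤ 27−x ≤ 18 are chosen — 5 such pairs.
The remaining 4 elements (those with no distinct partner in range) can never complete a 27-sum, so the worst case takes all of them and one from each pair: 4 + 5 = 9.
By pigeonhole, the 10th integer has to be the second member of some pair, so 9 + 1 = 10.

10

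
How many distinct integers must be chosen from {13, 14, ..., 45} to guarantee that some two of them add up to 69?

23

Group the elements by complementary pair {x, 69−x}: {24,45}, {25,44}, {26,43}, …, giving 11 two-element pairs and 11 integers whose partner 69−x falls outside [13,45].
Pigeonhole: treating each of those 22 groups as a pigeonhole, one can pick one integer per group — 22 integers — with no two summing to 69.
The 23rd integer lands in an occupied pair, forcing a sum of 69.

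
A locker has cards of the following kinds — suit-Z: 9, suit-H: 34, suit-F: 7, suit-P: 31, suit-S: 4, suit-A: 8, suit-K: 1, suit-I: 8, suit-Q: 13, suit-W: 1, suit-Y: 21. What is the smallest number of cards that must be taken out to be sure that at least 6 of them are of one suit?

An adversary could hand out at most 5 cards per suit (suit-S, suit-K, suit-W run out sooner): 5 + 5 + 5 + 5 + 4 + 5 + 1 + 5 + 5 + 1 + 5 = 46 cards and still no suit has 6.
By the pigeonhole principle, one more card lands in a suit already at 5, so 47 draws are enough and 46 are not.

47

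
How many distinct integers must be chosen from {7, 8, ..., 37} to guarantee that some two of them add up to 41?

18

A set avoiding the sum 41 can contain at most one of each pair {x, 41−x}, plus the 3 elements whose complement lies outside the range.
The integers 21, …, 37 (17 of them) are such a set: any two sum to at least 21+22 = 43 > 41.
By the pigeonhole principle, any 18th integer completes one of the 14 pairs, so 18 choices force a sum of 41.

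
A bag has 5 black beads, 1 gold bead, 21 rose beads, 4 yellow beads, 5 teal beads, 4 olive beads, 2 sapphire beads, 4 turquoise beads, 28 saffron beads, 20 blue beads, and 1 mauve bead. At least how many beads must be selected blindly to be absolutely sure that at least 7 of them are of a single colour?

45

Pigeonhole: put each drawn bead into a box by colour. The largest draw with every box below 7 takes min(count, 6) from each colour; colours with fewer than 6 contribute all they have.
Σ min(cᵢ, 6) = 5 + 1 + 6 + 4 + 5 + 4 + 2 + 4 + 6 + 6 + 1 = 44.
Draw number 44 + 1 = 45 must push one box to 7.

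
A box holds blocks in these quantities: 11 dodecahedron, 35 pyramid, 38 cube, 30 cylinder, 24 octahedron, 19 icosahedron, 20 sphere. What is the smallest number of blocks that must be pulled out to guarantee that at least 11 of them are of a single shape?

The 7 shapes are the holes; the blocks drawn are the pigeons.
To avoid 11 of any one shape, the worst case takes at most 10 of each shape.
That gives 10 + 10 + 10 + 10 + 10 + 10 + 10 = 70 blocks with no shape reaching 11.
The next block forces some shape to 11, so 70 + 1 = 71.

71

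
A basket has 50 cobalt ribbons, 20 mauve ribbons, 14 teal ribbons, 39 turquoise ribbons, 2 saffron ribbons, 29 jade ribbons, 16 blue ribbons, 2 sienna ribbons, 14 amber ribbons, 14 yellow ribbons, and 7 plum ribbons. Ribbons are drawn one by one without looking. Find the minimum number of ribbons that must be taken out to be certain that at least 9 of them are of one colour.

An adversary could hand out at most 8 ribbons per colour (saffron, sienna, plum run out sooner): 8 + 8 + 8 + 8 + 2 + 8 + 8 + 2 + 8 + 8 + 7 = 75 ribbons and still no colour has 9.
Pigeonhole: one more ribbon lands in a colour already at 8, so 76 draws are enough and 75 are not.

76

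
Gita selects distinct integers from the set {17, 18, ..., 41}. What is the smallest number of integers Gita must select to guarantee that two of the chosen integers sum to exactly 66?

Group the elements by complementary pair {x, 66−x}: {25,41}, {26,40}, {27,39}, …, giving 8 two-element pairs, the single value 33 (it cannot pair with itself since the integers are distinct), and 8 integers whose partner 66−x falls outside [17,41].
Treating each of those 17 groups as a pigeonhole, one can pick one integer per group — 17 integers — with no two summing to 66.
The 18th integer lands in an occupied pair, forcing a sum of 66.

18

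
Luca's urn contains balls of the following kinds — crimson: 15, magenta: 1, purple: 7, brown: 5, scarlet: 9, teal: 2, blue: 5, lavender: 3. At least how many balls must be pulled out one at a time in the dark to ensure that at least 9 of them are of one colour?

The 8 colours are the holes; the balls drawn are the pigeons.
To avoid 9 of any one colour, the worst case takes at most 8 of each colour, or every ball of a colour that has fewer than 8.
That gives 8 + 1 + 7 + 5 + 8 + 2 + 5 + 3 = 39 balls with no colour reaching 9.
The next ball forces some colour to 9, so 39 + 1 = 40.

40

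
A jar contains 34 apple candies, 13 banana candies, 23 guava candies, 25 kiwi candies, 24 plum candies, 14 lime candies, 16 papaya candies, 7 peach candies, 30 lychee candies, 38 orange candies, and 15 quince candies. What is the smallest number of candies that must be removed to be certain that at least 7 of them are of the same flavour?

67

The 11 flavours are the holes; the candies drawn are the pigeons.
To avoid 7 of any one flavour, the worst case takes at most 6 of each flavour.
That gives 6 + 6 + 6 + 6 + 6 + 6 + 6 + 6 + 6 + 6 + 6 = 66 candies with no flavour reaching 7.
The next candy forces some flavour to 7, so 66 + 1 = 67.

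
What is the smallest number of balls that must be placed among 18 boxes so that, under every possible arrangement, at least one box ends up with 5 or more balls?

With 72 balls one could put exactly 4 in each of the 18 boxes, and no box would reach 5.
By the pigeonhole principle, one more ball must land in a box that already has 4, giving it 5.
So 18 × 4 + 1 = 73 balls are required.

73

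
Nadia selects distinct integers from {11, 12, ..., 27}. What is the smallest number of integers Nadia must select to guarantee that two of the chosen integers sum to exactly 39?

Two chosen integers sum to 39 exactly when both halves of some pair {x, 39−x} with 12 ≤ x ≤ 39−x ≤ 27 are chosen — 8 such pairs.
The remaining 1 element (those with no distinct partner in range) can never complete a 39-sum, so the worst case takes all of them and one from each pair: 1 + 8 = 9.
Pigeonhole: the 10th integer has to be the second member of some pair, so 9 + 1 = 10.

10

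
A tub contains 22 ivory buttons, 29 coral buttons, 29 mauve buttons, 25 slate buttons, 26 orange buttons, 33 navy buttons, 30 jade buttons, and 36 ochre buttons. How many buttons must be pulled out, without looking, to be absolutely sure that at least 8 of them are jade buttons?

In the worst case for collecting jade buttons, every non-jade button comes out first.
There are 22 + 29 + 29 + 25 + 26 + 33 + 36 = 200 non-jade buttons altogether.
After those, each further button must be jade, so 200 + 8 = 208 draws guarantee 8 jade buttons.

208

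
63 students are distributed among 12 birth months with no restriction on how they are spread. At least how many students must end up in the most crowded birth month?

The 12 birth months are the holes and the 63 students are the pigeons.
If every birth month held at most 5 students, the total would be at most 12 × 5 = 60, which is less than 63.
So some birth month holds at least ⌈63/12⌉ = 6 students.

6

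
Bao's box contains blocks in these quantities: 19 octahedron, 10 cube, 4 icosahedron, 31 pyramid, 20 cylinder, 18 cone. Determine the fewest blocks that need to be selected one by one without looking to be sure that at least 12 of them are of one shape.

59

By the pigeonhole principle, the 6 shapes are the holes; the blocks drawn are the pigeons.
To avoid 12 of any one shape, the worst case takes at most 11 of each shape, or every block of a shape that has fewer than 11.
That gives 11 + 10 + 4 + 11 + 11 + 11 = 58 blocks with no shape reaching 12.
The next block forces some shape to 12, so 58 + 1 = 59.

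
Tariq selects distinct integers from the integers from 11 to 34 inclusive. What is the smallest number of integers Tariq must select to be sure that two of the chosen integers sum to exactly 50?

Group the elements by complementary pair {x, 50−x}: {16,34}, {17,33}, {18,32}, …, giving 9 two-element pairs, the single value 25 (it cannot pair with itself since the integers are distinct), and 5 integers whose partner 50−x falls outside [11,34].
Pigeonhole: treating each of those 15 groups as a pigeonhole, one can pick one integer per group — 15 integers — with no two summing to 50.
The 16th integer lands in an occupied pair, forcing a sum of 50.

16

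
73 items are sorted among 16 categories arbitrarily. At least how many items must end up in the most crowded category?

By the pigeonhole principle, the 16 categories are the holes and the 73 items are the pigeons.
If every category held at most 4 items, the total would be at most 16 × 4 = 64, which is less than 73.
So some category holds at least ⌈73/16⌉ = 5 items.

5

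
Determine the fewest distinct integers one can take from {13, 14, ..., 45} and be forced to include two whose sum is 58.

18

Two chosen integers sum to 58 exactly when both halves of some pair {x, 58−x} with 13 ≤ x ≤ 58−x ≤ 45 are chosen — 16 such pairs.
The remaining 1 element (those with no distinct partner in range) can never complete a 58-sum, so the worst case takes all of them and one from each pair: 1 + 16 = 17.
By the pigeonhole principle, the 18th integer has to be the second member of some pair, so 17 + 1 = 18.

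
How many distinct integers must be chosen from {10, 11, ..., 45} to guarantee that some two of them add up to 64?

Group the elements by complementary pair {x, 64−x}: {19,45}, {20,44}, {21,43}, …, giving 13 two-element pairs, the single value 32 (it cannot pair with itself since the integers are distinct), and 9 integers whose partner 64−x falls outside [10,45].
By pigeonhole, treating each of those 23 groups as a pigeonhole, one can pick one integer per group — 23 integers — with no two summing to 64.
The 24th integer lands in an occupied pair, forcing a sum of 64.

24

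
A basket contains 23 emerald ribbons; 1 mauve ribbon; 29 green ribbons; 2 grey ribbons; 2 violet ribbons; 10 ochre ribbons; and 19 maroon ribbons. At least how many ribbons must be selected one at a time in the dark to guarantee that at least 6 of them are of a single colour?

An adversary could hand out at most 5 ribbons per colour (mauve, grey, violet run out sooner): 5 + 1 + 5 + 2 + 2 + 5 + 5 = 25 ribbons and still no colour has 6.
Pigeonhole: one more ribbon lands in a colour already at 5, so 26 draws are enough and 25 are not.

26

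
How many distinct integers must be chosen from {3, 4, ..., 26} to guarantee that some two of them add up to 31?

A set avoiding the sum 31 can contain at most one of each pair {x, 31−x}, plus the 2 elements whose complement lies outside the range.
The integers 3, …, 15 (13 of them) are such a set: any two sum to at least 3+4 = 7 and at most 14+15 = 29 < 31.
By the pigeonhole principle, any 14th integer completes one of the 11 pairs, so 14 choices force a sum of 31.

14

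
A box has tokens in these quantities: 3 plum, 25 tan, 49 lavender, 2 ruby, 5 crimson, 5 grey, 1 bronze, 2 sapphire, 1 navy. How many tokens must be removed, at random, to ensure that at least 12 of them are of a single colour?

Put each drawn token into a box by colour. The largest draw with every box below 12 takes min(count, 11) from each colour; colours with fewer than 11 contribute all they have.
Σ min(cᵢ, 11) = 3 + 11 + 11 + 2 + 5 + 5 + 1 + 2 + 1 = 41.
Draw number 41 + 1 = 42 must push one box to 12.

42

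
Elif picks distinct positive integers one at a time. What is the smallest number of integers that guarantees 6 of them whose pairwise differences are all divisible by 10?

51

Integers whose pairwise differences are multiples of 10 are exactly those sharing a remainder mod 10. The 10 residue classes mod 10 are the pigeonholes.
With 50 integers one could put 5 in each residue class and have no class reach 6.
The 51st integer pushes some class to 6, so 10·5 + 1 = 51.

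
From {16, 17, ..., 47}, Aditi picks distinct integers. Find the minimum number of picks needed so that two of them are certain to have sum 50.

24

Two chosen integers sum to 50 exactly when both halves of some pair {x, 50−x} with 16 ≤ x ≤ 50−x ≤ 34 are chosen — 9 such pairs.
The remaining 14 elements (those with no distinct partner in range) can never complete a 50-sum, so the worst case takes all of them and one from each pair: 14 + 9 = 23.
Pigeonhole: the 24th integer has to be the second member of some pair, so 23 + 1 = 24.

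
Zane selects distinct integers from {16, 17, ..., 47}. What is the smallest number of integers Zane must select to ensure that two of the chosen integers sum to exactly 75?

Group the elements by complementary pair {x, 75−x}: {28,47}, {29,46}, {30,45}, …, giving 10 two-element pairs and 12 integers whose partner 75−x falls outside [16,47].
Treating each of those 22 groups as a pigeonhole, one can pick one integer per group — 22 integers — with no two summing to 75.
The 23rd integer lands in an occupied pair, forcing a sum of 75.

23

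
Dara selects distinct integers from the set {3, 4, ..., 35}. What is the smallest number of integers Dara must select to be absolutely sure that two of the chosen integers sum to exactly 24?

25

Two chosen integers sum to 24 exactly when both halves of some pair {x, 24−x} with 3 ≤ x ≤ 24−x ≤ 21 are chosen — 9 such pairs.
The remaining 15 elements (those with no distinct partner in range) can never complete a 24-sum, so the worst case takes all of them and one from each pair: 15 + 9 = 24.
The 25th integer has to be the second member of some pair, so 24 + 1 = 25.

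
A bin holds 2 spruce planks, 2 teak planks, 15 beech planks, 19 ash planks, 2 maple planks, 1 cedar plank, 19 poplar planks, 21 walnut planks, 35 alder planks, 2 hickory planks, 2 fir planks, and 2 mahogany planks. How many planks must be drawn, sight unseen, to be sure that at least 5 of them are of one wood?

34

An adversary could hand out at most 4 planks per wood (7 woods run out sooner): 2 + 2 + 4 + 4 + 2 + 1 + 4 + 4 + 4 + 2 + 2 + 2 = 33 planks and still no wood has 5.
Pigeonhole: one more plank lands in a wood already at 4, so 34 draws are enough and 33 are not.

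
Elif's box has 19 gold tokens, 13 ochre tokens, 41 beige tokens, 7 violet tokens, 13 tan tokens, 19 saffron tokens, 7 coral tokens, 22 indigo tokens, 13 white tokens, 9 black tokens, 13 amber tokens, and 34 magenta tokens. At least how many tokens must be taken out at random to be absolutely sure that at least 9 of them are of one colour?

95

By the pigeonhole principle, put each drawn token into a box by colour. The largest draw with every box below 9 takes min(count, 8) from each colour; colours with fewer than 8 contribute all they have.
Σ min(cᵢ, 8) = 8 + 8 + 8 + 7 + 8 + 8 + 7 + 8 + 8 + 8 + 8 + 8 = 94.
Draw number 94 + 1 = 95 must push one box to 9.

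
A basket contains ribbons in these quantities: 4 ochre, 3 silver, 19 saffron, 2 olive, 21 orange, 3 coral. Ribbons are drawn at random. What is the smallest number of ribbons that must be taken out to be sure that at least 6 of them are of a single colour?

23

An adversary could hand out at most 5 ribbons per colour (4 colours run out sooner): 4 + 3 + 5 + 2 + 5 + 3 = 22 ribbons and still no colour has 6.
One more ribbon lands in a colour already at 5, so 23 draws are enough and 22 are not.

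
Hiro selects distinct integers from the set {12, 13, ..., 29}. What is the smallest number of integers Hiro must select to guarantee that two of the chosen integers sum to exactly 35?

13

Group the elements by complementary pair {x, 35−x}: {12,23}, {13,22}, {14,21}, …, giving 6 two-element pairs and 6 integers whose partner 35−x falls outside [12,29].
By pigeonhole, treating each of those 12 groups as a pigeonhole, one can pick one integer per group — 12 integers — with no two summing to 35.
The 13th integer lands in an occupied pair, forcing a sum of 35.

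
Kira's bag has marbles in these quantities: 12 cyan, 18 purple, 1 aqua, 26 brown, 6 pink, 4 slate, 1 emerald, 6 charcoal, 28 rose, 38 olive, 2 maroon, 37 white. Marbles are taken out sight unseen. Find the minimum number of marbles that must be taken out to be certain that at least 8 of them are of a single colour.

An adversary could hand out at most 7 marbles per colour (6 colours run out sooner): 7 + 7 + 1 + 7 + 6 + 4 + 1 + 6 + 7 + 7 + 2 + 7 = 62 marbles and still no colour has 8.
By pigeonhole, one more marble lands in a colour already at 7, so 63 draws are enough and 62 are not.

63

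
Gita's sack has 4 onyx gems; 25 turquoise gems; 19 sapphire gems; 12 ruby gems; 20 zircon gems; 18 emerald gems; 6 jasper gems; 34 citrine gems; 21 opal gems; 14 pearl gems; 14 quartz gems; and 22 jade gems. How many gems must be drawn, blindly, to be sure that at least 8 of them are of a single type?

81

Pigeonhole: put each drawn gem into a box by type. The largest draw with every box below 8 takes min(count, 7) from each type; types with fewer than 7 contribute all they have.
Σ min(cᵢ, 7) = 4 + 7 + 7 + 7 + 7 + 7 + 6 + 7 + 7 + 7 + 7 + 7 = 80.
Draw number 80 + 1 = 81 must push one box to 8.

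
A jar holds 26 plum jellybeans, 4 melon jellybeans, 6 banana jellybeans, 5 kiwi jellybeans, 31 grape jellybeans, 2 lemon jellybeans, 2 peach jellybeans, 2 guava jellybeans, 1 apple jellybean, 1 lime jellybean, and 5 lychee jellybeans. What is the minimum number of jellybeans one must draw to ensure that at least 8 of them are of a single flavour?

43

An adversary could hand out at most 7 jellybeans per flavour (9 flavours run out sooner): 7 + 4 + 6 + 5 + 7 + 2 + 2 + 2 + 1 + 1 + 5 = 42 jellybeans and still no flavour has 8.
Pigeonhole: one more jellybean lands in a flavour already at 7, so 43 draws are enough and 42 are not.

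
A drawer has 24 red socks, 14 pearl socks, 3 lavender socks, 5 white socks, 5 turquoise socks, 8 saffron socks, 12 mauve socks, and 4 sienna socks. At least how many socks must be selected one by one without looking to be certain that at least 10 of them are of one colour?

53

The 8 colours are the holes; the socks drawn are the pigeons.
To avoid 10 of any one colour, the worst case takes at most 9 of each colour, or every sock of a colour that has fewer than 9.
That gives 9 + 9 + 3 + 5 + 5 + 8 + 9 + 4 = 52 socks with no colour reaching 10.
The next sock forces some colour to 10, so 52 + 1 = 53.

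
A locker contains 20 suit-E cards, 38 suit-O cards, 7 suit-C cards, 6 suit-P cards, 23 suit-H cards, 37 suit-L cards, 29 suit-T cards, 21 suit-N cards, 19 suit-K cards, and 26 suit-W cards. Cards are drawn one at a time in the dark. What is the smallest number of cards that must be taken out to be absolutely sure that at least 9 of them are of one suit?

An adversary could hand out at most 8 cards per suit (suit-C, suit-P run out sooner): 8 + 8 + 7 + 6 + 8 + 8 + 8 + 8 + 8 + 8 = 77 cards and still no suit has 9.
One more card lands in a suit already at 8, so 78 draws are enough and 77 are not.

78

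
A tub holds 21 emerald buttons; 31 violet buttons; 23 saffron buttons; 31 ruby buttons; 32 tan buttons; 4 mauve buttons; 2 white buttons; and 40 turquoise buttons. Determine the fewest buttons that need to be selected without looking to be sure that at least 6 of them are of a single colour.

Put each drawn button into a box by colour. The largest draw with every box below 6 takes min(count, 5) from each colour; colours with fewer than 5 contribute all they have.
Σ min(cᵢ, 5) = 5 + 5 + 5 + 5 + 5 + 4 + 2 + 5 = 36.
Draw number 36 + 1 = 37 must push one box to 6.

37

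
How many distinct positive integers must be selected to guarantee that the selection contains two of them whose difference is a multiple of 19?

20

Integers whose pairwise differences are multiples of 19 are exactly those sharing a remainder mod 19. Pigeonhole: the 19 residue classes mod 19 are the pigeonholes.
With 19 integers one could put 1 in each residue class and have no class reach 2.
The 20th integer pushes some class to 2, so 19·1 + 1 = 20.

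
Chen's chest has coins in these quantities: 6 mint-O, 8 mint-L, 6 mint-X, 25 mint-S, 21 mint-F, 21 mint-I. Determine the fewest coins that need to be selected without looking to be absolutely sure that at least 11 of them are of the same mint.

51

The 6 mints are the holes; the coins drawn are the pigeons.
To avoid 11 of any one mint, the worst case takes at most 10 of each mint, or every coin of a mint that has fewer than 10.
That gives 6 + 8 + 6 + 10 + 10 + 10 = 50 coins with no mint reaching 11.
The next coin forces some mint to 11, so 50 + 1 = 51.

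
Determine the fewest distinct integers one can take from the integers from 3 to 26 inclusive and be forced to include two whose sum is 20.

18

Two chosen integers sum to 20 exactly when both halves of some pair {x, 20−x} with 3 ≤ x ≤ 20−x ≤ 17 are chosen — 7 such pairs.
The remaining 10 elements (those with no distinct partner in range) can never complete a 20-sum, so the worst case takes all of them and one from each pair: 10 + 7 = 17.
The 18th integer has to be the second member of some pair, so 17 + 1 = 18.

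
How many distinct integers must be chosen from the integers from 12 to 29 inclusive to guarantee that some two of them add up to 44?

12

Two chosen integers sum to 44 exactly when both halves of some pair {x, 44−x} with 15 ≤ x ≤ 44−x ≤ 29 are chosen — 7 such pairs.
The remaining 4 elements (those with no distinct partner in range) can never complete a 44-sum, so the worst case takes all of them and one from each pair: 4 + 7 = 11.
By the pigeonhole principle, the 12th integer has to be the second member of some pair, so 11 + 1 = 12.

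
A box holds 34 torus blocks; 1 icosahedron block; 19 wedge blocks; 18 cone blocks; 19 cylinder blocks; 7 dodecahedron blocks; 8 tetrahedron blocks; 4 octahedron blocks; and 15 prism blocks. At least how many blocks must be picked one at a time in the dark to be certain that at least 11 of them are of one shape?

71

An adversary could hand out at most 10 blocks per shape (4 shapes run out sooner): 10 + 1 + 10 + 10 + 10 + 7 + 8 + 4 + 10 = 70 blocks and still no shape has 11.
By the pigeonhole principle, one more block lands in a shape already at 10, so 71 draws are enough and 70 are not.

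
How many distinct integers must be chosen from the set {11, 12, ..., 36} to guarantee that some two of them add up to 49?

A set avoiding the sum 49 can contain at most one of each pair {x, 49−x}, plus the 2 elements whose complement lies outside the range.
The integers 11, …, 24 (14 of them) are such a set: any two sum to at least 11+12 = 23 and at most 23+24 = 47 < 49.
Any 15th integer completes one of the 12 pairs, so 15 choices force a sum of 49.

15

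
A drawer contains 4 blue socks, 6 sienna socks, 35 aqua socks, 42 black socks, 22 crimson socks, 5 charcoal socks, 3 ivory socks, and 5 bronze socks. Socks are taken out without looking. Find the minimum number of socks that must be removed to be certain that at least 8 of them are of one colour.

By the pigeonhole principle, the 8 colours are the holes; the socks drawn are the pigeons.
To avoid 8 of any one colour, the worst case takes at most 7 of each colour, or every sock of a colour that has fewer than 7.
That gives 4 + 6 + 7 + 7 + 7 + 5 + 3 + 5 = 44 socks with no colour reaching 8.
The next sock forces some colour to 8, so 44 + 1 = 45.

45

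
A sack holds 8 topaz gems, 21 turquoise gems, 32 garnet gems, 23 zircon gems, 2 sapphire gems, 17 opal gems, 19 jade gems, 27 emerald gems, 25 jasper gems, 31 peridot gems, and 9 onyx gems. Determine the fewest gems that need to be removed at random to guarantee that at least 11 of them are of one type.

An adversary could hand out at most 10 gems per type (topaz, sapphire, onyx run out sooner): 8 + 10 + 10 + 10 + 2 + 10 + 10 + 10 + 10 + 10 + 9 = 99 gems and still no type has 11.
Pigeonhole: one more gem lands in a type already at 10, so 100 draws are enough and 99 are not.

100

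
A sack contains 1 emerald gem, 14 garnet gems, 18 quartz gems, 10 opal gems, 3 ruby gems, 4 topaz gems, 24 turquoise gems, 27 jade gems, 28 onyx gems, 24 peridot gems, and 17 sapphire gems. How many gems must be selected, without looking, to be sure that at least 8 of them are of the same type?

65

Put each drawn gem into a box by type. The largest draw with every box below 8 takes min(count, 7) from each type; types with fewer than 7 contribute all they have.
Σ min(cᵢ, 7) = 1 + 7 + 7 + 7 + 3 + 4 + 7 + 7 + 7 + 7 + 7 = 64.
Draw number 64 + 1 = 65 must push one box to 8.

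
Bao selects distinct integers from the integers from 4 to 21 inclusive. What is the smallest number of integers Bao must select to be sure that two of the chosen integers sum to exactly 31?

Group the elements by complementary pair {x, 31−x}: {10,21}, {11,20}, {12,19}, …, giving 6 two-element pairs and 6 integers whose partner 31−x falls outside [4,21].
Pigeonhole: treating each of those 12 groups as a pigeonhole, one can pick one integer per group — 12 integers — with no two summing to 31.
The 13th integer lands in an occupied pair, forcing a sum of 31.

13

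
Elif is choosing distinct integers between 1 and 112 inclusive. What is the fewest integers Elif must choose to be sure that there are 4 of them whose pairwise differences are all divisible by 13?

Integers whose pairwise differences are multiples of 13 are exactly those sharing a remainder mod 13. The 13 residue classes mod 13 are the pigeonholes.
With 39 integers one could put 3 in each residue class and have no class reach 4.
The 40th integer pushes some class to 4, so 13·3 + 1 = 40.

40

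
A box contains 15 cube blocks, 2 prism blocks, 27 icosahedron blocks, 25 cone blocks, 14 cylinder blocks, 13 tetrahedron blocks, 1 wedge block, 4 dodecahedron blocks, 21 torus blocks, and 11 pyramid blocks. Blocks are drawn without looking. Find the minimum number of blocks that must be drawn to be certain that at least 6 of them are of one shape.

Pigeonhole: put each drawn block into a box by shape. The largest draw with every box below 6 takes min(count, 5) from each shape; shapes with fewer than 5 contribute all they have.
Σ min(cᵢ, 5) = 5 + 2 + 5 + 5 + 5 + 5 + 1 + 4 + 5 + 5 = 42.
Draw number 42 + 1 = 43 must push one box to 6.

43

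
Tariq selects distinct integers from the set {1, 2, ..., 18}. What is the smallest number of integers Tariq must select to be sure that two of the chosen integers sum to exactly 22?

A set avoiding the sum 22 can contain at most one of each pair {x, 22−x}, plus the 4 elements whose complement lies outside the range or equal to its own complement.
The integers 1, …, 11 (11 of them) are such a set: any two sum to at least 1+2 = 3 and at most 10+11 = 21 < 22.
Any 12th integer completes one of the 7 pairs, so 12 choices force a sum of 22.

12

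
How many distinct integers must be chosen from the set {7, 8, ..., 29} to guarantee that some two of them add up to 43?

16

Two chosen integers sum to 43 exactly when both halves of some pair {x, 43−x} with 14 ≤ x ≤ 43−x ≤ 29 are chosen — 8 such pairs.
The remaining 7 elements (those with no distinct partner in range) can never complete a 43-sum, so the worst case takes all of them and one from each pair: 7 + 8 = 15.
The 16th integer has to be the second member of some pair, so 15 + 1 = 16.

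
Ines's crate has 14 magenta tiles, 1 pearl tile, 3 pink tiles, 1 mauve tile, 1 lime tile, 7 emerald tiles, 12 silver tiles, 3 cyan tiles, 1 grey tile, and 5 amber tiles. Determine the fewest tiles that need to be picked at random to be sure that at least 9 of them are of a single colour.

An adversary could hand out at most 8 tiles per colour (8 colours run out sooner): 8 + 1 + 3 + 1 + 1 + 7 + 8 + 3 + 1 + 5 = 38 tiles and still no colour has 9.
One more tile lands in a colour already at 8, so 39 draws are enough and 38 are not.

39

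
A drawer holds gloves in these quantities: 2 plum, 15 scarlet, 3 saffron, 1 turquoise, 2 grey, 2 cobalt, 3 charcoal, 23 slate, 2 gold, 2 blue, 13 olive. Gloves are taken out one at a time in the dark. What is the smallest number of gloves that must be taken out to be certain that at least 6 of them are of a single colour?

An adversary could hand out at most 5 gloves per colour (8 colours run out sooner): 2 + 5 + 3 + 1 + 2 + 2 + 3 + 5 + 2 + 2 + 5 = 32 gloves and still no colour has 6.
Pigeonhole: one more glove lands in a colour already at 5, so 33 draws are enough and 32 are not.

33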